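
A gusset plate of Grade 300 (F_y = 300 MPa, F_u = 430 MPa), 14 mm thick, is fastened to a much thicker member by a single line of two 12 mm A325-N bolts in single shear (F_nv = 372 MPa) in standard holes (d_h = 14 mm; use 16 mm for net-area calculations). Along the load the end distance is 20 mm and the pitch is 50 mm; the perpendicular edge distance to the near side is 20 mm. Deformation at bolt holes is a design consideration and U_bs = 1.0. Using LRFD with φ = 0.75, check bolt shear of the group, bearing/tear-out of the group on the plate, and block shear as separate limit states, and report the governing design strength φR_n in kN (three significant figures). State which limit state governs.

Bolt shear: A_b = π·12²/4 = 113.1 mm²; R_n = 372 × 113.1 × 2 × 1 / 1000 = 84.14 kN → 0.75 × 84.14 = 63.1 kN.
Bearing: edge l_c = 13, r_n = 93.91 kN; interior l_c = 36, r_n = 173.4 kN; R_n = 93.91 + 1·173.4 = 267.3 kN → 200 kN.
Block shear: A_gv = 980, A_nv = 644, A_nt = 168 mm²; R_n = min(0.6F_uA_nv, 0.6F_yA_gv) + U_bs·F_u·A_nt = 238.4 kN → 179 kN.
Bolt shear governs: 63.1 kN.

63.1 kN (bolt shear governs)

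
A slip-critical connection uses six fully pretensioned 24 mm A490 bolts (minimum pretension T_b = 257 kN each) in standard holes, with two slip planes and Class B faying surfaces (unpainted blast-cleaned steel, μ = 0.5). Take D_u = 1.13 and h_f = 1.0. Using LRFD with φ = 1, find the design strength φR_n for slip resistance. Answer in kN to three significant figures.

R_n = μ · D_u · h_f · T_b · n_s · n_b = 0.5 × 1.13 × 1.0 × 257 × 2 × 6 = 1742 kN.
Design strength φR_n = 1 × 1742 = 1740 kN.

1740 kN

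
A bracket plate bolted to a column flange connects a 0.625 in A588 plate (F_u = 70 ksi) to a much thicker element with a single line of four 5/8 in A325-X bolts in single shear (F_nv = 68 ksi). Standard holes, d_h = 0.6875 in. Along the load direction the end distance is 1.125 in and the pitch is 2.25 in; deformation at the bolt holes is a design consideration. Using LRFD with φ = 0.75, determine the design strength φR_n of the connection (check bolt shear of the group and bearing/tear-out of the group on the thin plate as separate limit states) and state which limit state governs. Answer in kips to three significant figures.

Bolt shear: A_b = π·0.625²/4 = 0.3068 in²; R_n = 68 × 0.3068 × 4 × 1 = 83.45 kips → 0.75 × 83.45 = 62.6 kips.
Bearing (1.2 l_c t F_u ≤ 2.4 d t F_u): upper limit = 2.4·0.625·0.625·70 = 65.62 kips.
  Edge l_c = 1.125 − 0.6875/2 = 0.7812 → r_n = 41.02 kips; interior l_c = 2.25 − 0.6875 = 1.562 → r_n = 65.62 kips.
  R_n,bearing = 1·41.02 + 3·65.62 = 237.9 kips → 0.75 × 237.9 = 178 kips.
Bolt shear governs: 62.6 kips.

62.6 kips (bolt shear governs)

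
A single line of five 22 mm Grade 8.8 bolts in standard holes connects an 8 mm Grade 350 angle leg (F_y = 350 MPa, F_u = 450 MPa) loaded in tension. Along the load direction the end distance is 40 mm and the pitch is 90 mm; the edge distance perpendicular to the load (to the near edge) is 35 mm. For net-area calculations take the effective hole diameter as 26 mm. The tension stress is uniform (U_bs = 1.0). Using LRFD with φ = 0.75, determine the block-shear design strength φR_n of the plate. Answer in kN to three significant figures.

Shear plane L_v = 40 + 4·90 = 400 mm; A_gv = 400 × 8 = 3200 mm².
A_nv = (400 − 4.5·26) × 8 = 2264 mm².
A_nt = (35 − 0.5·26) × 8 = 176 mm².
0.6 F_u A_nv = 611.3 kN; 0.6 F_y A_gv = 672 kN → shear rupture governs the shear term.
R_n = 611.3 + 1.0 × 450 × 176 / 1000 = 690.5 kN.
Design strength φR_n = 0.75 × 690.5 = 518 kN.

518 kN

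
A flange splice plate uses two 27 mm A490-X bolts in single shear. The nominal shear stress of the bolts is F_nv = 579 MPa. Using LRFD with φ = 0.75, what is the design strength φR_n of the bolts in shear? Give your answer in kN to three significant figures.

A_b = π × 27² / 4 = 572.6 mm².
R_n = F_nv · A_b · n · n_s = 579 × 572.6 × 2 × 1 / 1000 = 663 kN.
Design strength φR_n = 0.75 × 663 = 497 kN.

497 kN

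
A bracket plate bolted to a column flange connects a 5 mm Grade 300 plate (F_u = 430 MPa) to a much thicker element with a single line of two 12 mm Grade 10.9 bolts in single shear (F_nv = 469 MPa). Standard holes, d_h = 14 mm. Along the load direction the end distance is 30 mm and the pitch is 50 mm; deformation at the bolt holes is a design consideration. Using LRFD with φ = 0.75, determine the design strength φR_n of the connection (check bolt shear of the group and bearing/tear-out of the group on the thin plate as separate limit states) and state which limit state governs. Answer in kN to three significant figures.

79.6 kN (bolt shear governs)

Bolt shear: A_b = π·12²/4 = 113.1 mm²; R_n = 469 × 113.1 × 2 × 1 / 1000 = 106.1 kN → 0.75 × 106.1 = 79.6 kN.
Bearing (1.2 l_c t F_u ≤ 2.4 d t F_u): upper limit = 2.4·12·5·430 / 1000 = 61.92 kN.
  Edge l_c = 30 − 14/2 = 23 → r_n = 59.34 kN; interior l_c = 50 − 14 = 36 → r_n = 61.92 kN.
  R_n,bearing = 1·59.34 + 1·61.92 = 121.3 kN → 0.75 × 121.3 = 90.9 kN.
Bolt shear governs: 79.6 kN.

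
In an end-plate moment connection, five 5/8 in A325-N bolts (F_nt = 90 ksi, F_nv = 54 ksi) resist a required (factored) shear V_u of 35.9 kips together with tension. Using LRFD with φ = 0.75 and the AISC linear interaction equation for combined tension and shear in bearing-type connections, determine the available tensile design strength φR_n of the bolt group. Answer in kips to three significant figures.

A_b = π·0.625²/4 = 0.3068 in²; f_rv = 35.9 / (5 × 0.3068) = 23.4 ksi.
F'_nt = 1.3 F_nt − (F_nt / φF_nv) f_rv = 1.3·90 − (90/(0.75·54))·23.4 = 64.99 ksi, capped at F_nt → F'_nt = 64.99 ksi.
R_n = F'_nt · A_b · n = 64.99 × 0.3068 × 5 = 99.7 kips.
Design strength φR_n = 0.75 × 99.7 = 74.8 kips.

74.8 kips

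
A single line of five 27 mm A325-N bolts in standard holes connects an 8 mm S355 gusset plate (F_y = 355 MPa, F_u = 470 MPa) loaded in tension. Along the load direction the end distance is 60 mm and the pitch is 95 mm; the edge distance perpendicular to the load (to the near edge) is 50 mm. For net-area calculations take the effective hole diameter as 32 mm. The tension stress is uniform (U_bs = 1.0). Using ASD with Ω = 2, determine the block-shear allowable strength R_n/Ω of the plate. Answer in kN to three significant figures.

398 kN

Shear plane L_v = 60 + 4·95 = 440 mm; A_gv = 440 × 8 = 3520 mm².
A_nv = (440 − 4.5·32) × 8 = 2368 mm².
A_nt = (50 − 0.5·32) × 8 = 272 mm².
0.6 F_u A_nv = 667.8 kN; 0.6 F_y A_gv = 749.8 kN → shear rupture governs the shear term.
R_n = 667.8 + 1.0 × 470 × 272 / 1000 = 795.6 kN.
Allowable strength R_n/Ω = 795.6 / 2 = 398 kN.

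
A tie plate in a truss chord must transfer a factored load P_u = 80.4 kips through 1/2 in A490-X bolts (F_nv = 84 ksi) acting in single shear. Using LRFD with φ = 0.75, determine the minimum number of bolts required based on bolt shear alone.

7 bolts

A_b = π·0.5²/4 = 0.1963 in².
Per-bolt design strength φR_n = 0.75 × 84 × 0.1963 × 1 = 12.37 kips.
n ≥ 80.4 / 12.37 = 6.5 → use 7 bolts.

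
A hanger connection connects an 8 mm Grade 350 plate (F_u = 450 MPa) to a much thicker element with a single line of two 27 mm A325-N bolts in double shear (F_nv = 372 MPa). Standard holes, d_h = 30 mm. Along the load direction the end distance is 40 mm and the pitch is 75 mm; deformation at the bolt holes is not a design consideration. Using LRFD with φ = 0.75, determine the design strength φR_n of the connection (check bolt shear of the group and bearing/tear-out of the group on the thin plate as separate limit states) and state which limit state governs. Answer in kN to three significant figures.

Bolt shear: A_b = π·27²/4 = 572.6 mm²; R_n = 372 × 572.6 × 2 × 2 / 1000 = 852 kN → 0.75 × 852 = 639 kN.
Bearing (1.5 l_c t F_u ≤ 3.0 d t F_u): upper limit = 3.0·27·8·450 / 1000 = 291.6 kN.
  Edge l_c = 40 − 30/2 = 25 → r_n = 135 kN; interior l_c = 75 − 30 = 45 → r_n = 243 kN.
  R_n,bearing = 1·135 + 1·243 = 378 kN → 0.75 × 378 = 284 kN.
Bearing governs: 284 kN.

284 kN (bearing governs)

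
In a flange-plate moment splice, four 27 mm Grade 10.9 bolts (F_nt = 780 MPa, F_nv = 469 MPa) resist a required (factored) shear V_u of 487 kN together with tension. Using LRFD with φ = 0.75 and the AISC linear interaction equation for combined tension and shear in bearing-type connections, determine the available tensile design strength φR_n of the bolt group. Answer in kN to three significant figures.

A_b = π·27²/4 = 572.6 mm²; f_rv = 487 × 1000 / (4 × 572.6) = 212.6 MPa.
F'_nt = 1.3 F_nt − (F_nt / φF_nv) f_rv = 1.3·780 − (780/(0.75·469))·212.6 = 542.5 MPa, capped at F_nt → F'_nt = 542.5 MPa.
R_n = F'_nt · A_b · n = 542.5 × 572.6 × 4 / 1000 = 1242 kN.
Design strength φR_n = 0.75 × 1242 = 932 kN.

932 kN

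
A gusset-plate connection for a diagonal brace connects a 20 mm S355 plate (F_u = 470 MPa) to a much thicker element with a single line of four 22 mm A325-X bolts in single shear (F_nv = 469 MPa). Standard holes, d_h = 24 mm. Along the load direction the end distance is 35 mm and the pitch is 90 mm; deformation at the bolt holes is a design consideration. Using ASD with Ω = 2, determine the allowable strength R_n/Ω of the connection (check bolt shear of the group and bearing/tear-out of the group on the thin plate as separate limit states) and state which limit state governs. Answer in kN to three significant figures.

357 kN (bolt shear governs)

Bolt shear: A_b = π·22²/4 = 380.1 mm²; R_n = 469 × 380.1 × 4 × 1 / 1000 = 713.1 kN → 713.1 / 2 = 357 kN.
Bearing (1.2 l_c t F_u ≤ 2.4 d t F_u): upper limit = 2.4·22·20·470 / 1000 = 496.3 kN.
  Edge l_c = 35 − 24/2 = 23 → r_n = 259.4 kN; interior l_c = 90 − 24 = 66 → r_n = 496.3 kN.
  R_n,bearing = 1·259.4 + 3·496.3 = 1748 kN → 1748 / 2 = 874 kN.
Bolt shear governs: 357 kN.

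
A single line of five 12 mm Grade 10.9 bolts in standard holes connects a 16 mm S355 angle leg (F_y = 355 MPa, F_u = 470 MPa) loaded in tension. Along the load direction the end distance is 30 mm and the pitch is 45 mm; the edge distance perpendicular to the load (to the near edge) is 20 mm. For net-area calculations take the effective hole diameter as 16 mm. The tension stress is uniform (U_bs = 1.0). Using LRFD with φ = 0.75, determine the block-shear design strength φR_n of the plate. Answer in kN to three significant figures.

535 kN

Shear plane L_v = 30 + 4·45 = 210 mm; A_gv = 210 × 16 = 3360 mm².
A_nv = (210 − 4.5·16) × 16 = 2208 mm².
A_nt = (20 − 0.5·16) × 16 = 192 mm².
0.6 F_u A_nv = 622.7 kN; 0.6 F_y A_gv = 715.7 kN → shear rupture governs the shear term.
R_n = 622.7 + 1.0 × 470 × 192 / 1000 = 712.9 kN.
Design strength φR_n = 0.75 × 712.9 = 535 kN.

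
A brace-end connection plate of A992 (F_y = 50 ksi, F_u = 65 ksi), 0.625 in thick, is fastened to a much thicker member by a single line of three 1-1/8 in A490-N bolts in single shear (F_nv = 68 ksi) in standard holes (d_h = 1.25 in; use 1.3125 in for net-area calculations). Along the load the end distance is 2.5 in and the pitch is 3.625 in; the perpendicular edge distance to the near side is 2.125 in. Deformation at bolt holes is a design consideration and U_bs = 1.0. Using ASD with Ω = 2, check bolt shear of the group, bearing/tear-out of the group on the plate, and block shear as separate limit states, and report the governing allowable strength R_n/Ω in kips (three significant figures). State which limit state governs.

Bolt shear: A_b = π·1.125²/4 = 0.994 in²; R_n = 68 × 0.994 × 3 × 1 = 202.8 kips → 202.8 / 2 = 101 kips.
Bearing: edge l_c = 1.875, r_n = 91.41 kips; interior l_c = 2.375, r_n = 109.7 kips; R_n = 91.41 + 2·109.7 = 310.8 kips → 155 kips.
Block shear: A_gv = 6.094, A_nv = 4.043, A_nt = 0.918 in²; R_n = min(0.6F_uA_nv, 0.6F_yA_gv) + U_bs·F_u·A_nt = 217.3 kips → 109 kips.
Bolt shear governs: 101 kips.

101 kips (bolt shear governs)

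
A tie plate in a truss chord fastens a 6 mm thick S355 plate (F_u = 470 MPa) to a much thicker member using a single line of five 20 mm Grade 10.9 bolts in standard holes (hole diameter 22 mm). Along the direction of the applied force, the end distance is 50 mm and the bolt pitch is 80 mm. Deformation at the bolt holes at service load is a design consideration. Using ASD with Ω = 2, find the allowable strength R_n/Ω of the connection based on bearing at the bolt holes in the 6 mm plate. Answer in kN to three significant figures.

337 kN

Per bolt r_n = 1.2 l_c t F_u ≤ 2.4 d t F_u; upper limit = 2.4 × 20 × 6 × 470 / 1000 = 135.4 kN.
Edge bolt: l_c = 50 − 22/2 = 39 mm → 1.2 × 39 × 6 × 470 / 1000 = 132 → r_n = 132 kN.
Interior bolts: l_c = 80 − 22 = 58 mm → 1.2 × 58 × 6 × 470 / 1000 = 196.3 → r_n = 135.4 kN.
R_n = 1 × 132 + 4 × 135.4 = 673.4 kN.
Allowable strength R_n/Ω = 673.4 / 2 = 337 kN.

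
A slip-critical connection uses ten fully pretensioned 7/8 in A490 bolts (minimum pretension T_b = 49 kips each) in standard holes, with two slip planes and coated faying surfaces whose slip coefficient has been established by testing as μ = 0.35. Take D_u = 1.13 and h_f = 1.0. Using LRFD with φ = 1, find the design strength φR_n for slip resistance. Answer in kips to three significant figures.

388 kips

R_n = μ · D_u · h_f · T_b · n_s · n_b = 0.35 × 1.13 × 1.0 × 49 × 2 × 10 = 387.6 kips.
Design strength φR_n = 1 × 387.6 = 388 kips.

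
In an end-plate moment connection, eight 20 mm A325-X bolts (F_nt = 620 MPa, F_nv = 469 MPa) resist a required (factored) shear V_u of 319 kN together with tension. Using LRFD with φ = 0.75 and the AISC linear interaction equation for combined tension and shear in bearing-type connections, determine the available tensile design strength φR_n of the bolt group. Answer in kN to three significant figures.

A_b = π·20²/4 = 314.2 mm²; f_rv = 319 × 1000 / (8 × 314.2) = 126.9 MPa.
F'_nt = 1.3 F_nt − (F_nt / φF_nv) f_rv = 1.3·620 − (620/(0.75·469))·126.9 = 582.3 MPa, capped at F_nt → F'_nt = 582.3 MPa.
R_n = F'_nt · A_b · n = 582.3 × 314.2 × 8 / 1000 = 1463 kN.
Design strength φR_n = 0.75 × 1463 = 1100 kN.

1100 kN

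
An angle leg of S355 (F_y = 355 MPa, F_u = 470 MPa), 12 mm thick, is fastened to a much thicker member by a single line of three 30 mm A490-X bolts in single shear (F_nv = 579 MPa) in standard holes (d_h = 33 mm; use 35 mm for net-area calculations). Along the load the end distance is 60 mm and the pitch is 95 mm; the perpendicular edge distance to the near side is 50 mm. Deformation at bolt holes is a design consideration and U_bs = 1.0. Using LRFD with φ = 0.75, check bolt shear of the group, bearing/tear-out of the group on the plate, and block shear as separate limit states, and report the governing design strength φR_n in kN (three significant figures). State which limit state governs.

Bolt shear: A_b = π·30²/4 = 706.9 mm²; R_n = 579 × 706.9 × 3 × 1 / 1000 = 1228 kN → 0.75 × 1228 = 921 kN.
Bearing: edge l_c = 43.5, r_n = 294.4 kN; interior l_c = 62, r_n = 406.1 kN; R_n = 294.4 + 2·406.1 = 1107 kN → 830 kN.
Block shear: A_gv = 3000, A_nv = 1950, A_nt = 390 mm²; R_n = min(0.6F_uA_nv, 0.6F_yA_gv) + U_bs·F_u·A_nt = 733.2 kN → 550 kN.
Block shear governs: 550 kN.

550 kN (block shear governs)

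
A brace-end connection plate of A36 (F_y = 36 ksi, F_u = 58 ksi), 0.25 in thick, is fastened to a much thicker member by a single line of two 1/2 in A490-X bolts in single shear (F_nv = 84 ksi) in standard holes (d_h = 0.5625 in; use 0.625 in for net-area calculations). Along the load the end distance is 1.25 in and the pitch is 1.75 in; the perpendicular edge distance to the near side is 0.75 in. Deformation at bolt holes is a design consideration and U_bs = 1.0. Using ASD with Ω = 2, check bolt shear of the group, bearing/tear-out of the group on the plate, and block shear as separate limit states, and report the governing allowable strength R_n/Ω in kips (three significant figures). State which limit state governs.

Bolt shear: A_b = π·0.5²/4 = 0.1963 in²; R_n = 84 × 0.1963 × 2 × 1 = 32.99 kips → 32.99 / 2 = 16.5 kips.
Bearing: edge l_c = 0.9688, r_n = 16.86 kips; interior l_c = 1.188, r_n = 17.4 kips; R_n = 16.86 + 1·17.4 = 34.26 kips → 17.1 kips.
Block shear: A_gv = 0.75, A_nv = 0.5156, A_nt = 0.1094 in²; R_n = min(0.6F_uA_nv, 0.6F_yA_gv) + U_bs·F_u·A_nt = 22.54 kips → 11.3 kips.
Block shear governs: 11.3 kips.

11.3 kips (block shear governs)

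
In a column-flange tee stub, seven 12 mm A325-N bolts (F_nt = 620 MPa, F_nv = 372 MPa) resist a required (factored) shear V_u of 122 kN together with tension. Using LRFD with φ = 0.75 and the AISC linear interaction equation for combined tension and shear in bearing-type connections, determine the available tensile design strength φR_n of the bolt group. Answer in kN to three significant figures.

275 kN

A_b = π·12²/4 = 113.1 mm²; f_rv = 122 × 1000 / (7 × 113.1) = 154.1 MPa.
F'_nt = 1.3 F_nt − (F_nt / φF_nv) f_rv = 1.3·620 − (620/(0.75·372))·154.1 = 463.6 MPa, capped at F_nt → F'_nt = 463.6 MPa.
R_n = F'_nt · A_b · n = 463.6 × 113.1 × 7 / 1000 = 367 kN.
Design strength φR_n = 0.75 × 367 = 275 kN.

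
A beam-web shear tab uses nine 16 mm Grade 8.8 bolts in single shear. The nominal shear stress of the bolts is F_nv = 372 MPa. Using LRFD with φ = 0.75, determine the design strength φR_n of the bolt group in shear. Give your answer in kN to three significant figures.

A_b = π × 16² / 4 = 201.1 mm².
R_n = F_nv · A_b · n · n_s = 372 × 201.1 × 9 × 1 / 1000 = 673.2 kN.
Design strength φR_n = 0.75 × 673.2 = 505 kN.

505 kN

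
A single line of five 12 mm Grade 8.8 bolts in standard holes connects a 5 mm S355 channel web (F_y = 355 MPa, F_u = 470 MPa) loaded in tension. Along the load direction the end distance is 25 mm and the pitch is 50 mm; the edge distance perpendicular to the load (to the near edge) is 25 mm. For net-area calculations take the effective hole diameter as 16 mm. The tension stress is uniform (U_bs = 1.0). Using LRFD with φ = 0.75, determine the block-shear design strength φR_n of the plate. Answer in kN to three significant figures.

192 kN

Shear plane L_v = 25 + 4·50 = 225 mm; A_gv = 225 × 5 = 1125 mm².
A_nv = (225 − 4.5·16) × 5 = 765 mm².
A_nt = (25 − 0.5·16) × 5 = 85 mm².
0.6 F_u A_nv = 215.7 kN; 0.6 F_y A_gv = 239.6 kN → shear rupture governs the shear term.
R_n = 215.7 + 1.0 × 470 × 85 / 1000 = 255.7 kN.
Design strength φR_n = 0.75 × 255.7 = 192 kN.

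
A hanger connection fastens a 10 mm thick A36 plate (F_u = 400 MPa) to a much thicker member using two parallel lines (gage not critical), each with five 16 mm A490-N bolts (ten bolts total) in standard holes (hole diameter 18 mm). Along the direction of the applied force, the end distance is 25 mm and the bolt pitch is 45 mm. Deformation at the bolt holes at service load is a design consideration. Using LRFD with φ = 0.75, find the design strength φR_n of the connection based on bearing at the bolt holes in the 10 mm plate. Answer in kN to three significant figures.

Per bolt r_n = 1.2 l_c t F_u ≤ 2.4 d t F_u; upper limit = 2.4 × 16 × 10 × 400 / 1000 = 153.6 kN.
Edge bolt: l_c = 25 − 18/2 = 16 mm → 1.2 × 16 × 10 × 400 / 1000 = 76.8 → r_n = 76.8 kN.
Interior bolts: l_c = 45 − 18 = 27 mm → 1.2 × 27 × 10 × 400 / 1000 = 129.6 → r_n = 129.6 kN.
R_n = 2 × 76.8 + 8 × 129.6 = 1190 kN.
Design strength φR_n = 0.75 × 1190 = 893 kN.

893 kN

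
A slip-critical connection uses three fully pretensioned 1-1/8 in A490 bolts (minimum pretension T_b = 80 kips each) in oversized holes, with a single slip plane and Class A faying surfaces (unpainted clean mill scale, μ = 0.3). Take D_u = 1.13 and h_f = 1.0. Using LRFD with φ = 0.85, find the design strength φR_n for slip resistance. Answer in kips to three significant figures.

69.2 kips

R_n = μ · D_u · h_f · T_b · n_s · n_b = 0.3 × 1.13 × 1.0 × 80 × 1 × 3 = 81.36 kips.
Design strength φR_n = 0.85 × 81.36 = 69.2 kips.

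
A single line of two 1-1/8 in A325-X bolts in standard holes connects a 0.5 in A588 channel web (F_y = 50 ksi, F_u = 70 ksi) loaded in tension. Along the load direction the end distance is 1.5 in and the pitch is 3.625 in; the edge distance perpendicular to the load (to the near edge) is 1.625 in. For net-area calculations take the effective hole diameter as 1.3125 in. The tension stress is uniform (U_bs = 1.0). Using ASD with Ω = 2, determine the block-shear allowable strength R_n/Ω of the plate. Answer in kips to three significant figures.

50.1 kips

Shear plane L_v = 1.5 + 1·3.625 = 5.125 in; A_gv = 5.125 × 0.5 = 2.562 in².
A_nv = (5.125 − 1.5·1.3125) × 0.5 = 1.578 in².
A_nt = (1.625 − 0.5·1.3125) × 0.5 = 0.4844 in².
0.6 F_u A_nv = 66.28 kips; 0.6 F_y A_gv = 76.88 kips → shear rupture governs the shear term.
R_n = 66.28 + 1.0 × 70 × 0.4844 = 100.2 kips.
Allowable strength R_n/Ω = 100.2 / 2 = 50.1 kips.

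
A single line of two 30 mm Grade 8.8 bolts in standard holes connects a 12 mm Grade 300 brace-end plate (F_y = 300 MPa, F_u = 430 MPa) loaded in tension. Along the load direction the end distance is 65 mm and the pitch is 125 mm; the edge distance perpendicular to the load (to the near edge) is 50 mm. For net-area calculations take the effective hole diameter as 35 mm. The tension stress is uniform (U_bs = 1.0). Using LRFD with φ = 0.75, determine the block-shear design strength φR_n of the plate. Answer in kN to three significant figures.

Shear plane L_v = 65 + 1·125 = 190 mm; A_gv = 190 × 12 = 2280 mm².
A_nv = (190 − 1.5·35) × 12 = 1650 mm².
A_nt = (50 − 0.5·35) × 12 = 390 mm².
0.6 F_u A_nv = 425.7 kN; 0.6 F_y A_gv = 410.4 kN → shear yielding governs the shear term.
R_n = 410.4 + 1.0 × 430 × 390 / 1000 = 578.1 kN.
Design strength φR_n = 0.75 × 578.1 = 434 kN.

434 kN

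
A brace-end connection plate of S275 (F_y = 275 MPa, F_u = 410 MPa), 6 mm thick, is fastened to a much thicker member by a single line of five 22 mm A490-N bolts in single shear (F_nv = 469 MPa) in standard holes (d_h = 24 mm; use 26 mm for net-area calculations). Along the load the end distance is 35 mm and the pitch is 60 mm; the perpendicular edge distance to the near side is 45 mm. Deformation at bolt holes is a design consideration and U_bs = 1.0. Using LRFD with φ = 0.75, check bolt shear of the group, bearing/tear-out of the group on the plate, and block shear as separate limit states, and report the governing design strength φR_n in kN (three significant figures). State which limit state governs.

Bolt shear: A_b = π·22²/4 = 380.1 mm²; R_n = 469 × 380.1 × 5 × 1 / 1000 = 891.4 kN → 0.75 × 891.4 = 669 kN.
Bearing: edge l_c = 23, r_n = 67.9 kN; interior l_c = 36, r_n = 106.3 kN; R_n = 67.9 + 4·106.3 = 493 kN → 370 kN.
Block shear: A_gv = 1650, A_nv = 948, A_nt = 192 mm²; R_n = min(0.6F_uA_nv, 0.6F_yA_gv) + U_bs·F_u·A_nt = 311.9 kN → 234 kN.
Block shear governs: 234 kN.

234 kN (block shear governs)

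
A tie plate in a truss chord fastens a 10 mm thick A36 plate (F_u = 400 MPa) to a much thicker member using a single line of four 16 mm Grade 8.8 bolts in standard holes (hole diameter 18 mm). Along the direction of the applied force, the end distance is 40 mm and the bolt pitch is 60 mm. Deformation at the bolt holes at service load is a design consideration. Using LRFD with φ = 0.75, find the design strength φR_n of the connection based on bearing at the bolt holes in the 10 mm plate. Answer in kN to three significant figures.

457 kN

Per bolt r_n = 1.2 l_c t F_u ≤ 2.4 d t F_u; upper limit = 2.4 × 16 × 10 × 400 / 1000 = 153.6 kN.
Edge bolt: l_c = 40 − 18/2 = 31 mm → 1.2 × 31 × 10 × 400 / 1000 = 148.8 → r_n = 148.8 kN.
Interior bolts: l_c = 60 − 18 = 42 mm → 1.2 × 42 × 10 × 400 / 1000 = 201.6 → r_n = 153.6 kN.
R_n = 1 × 148.8 + 3 × 153.6 = 609.6 kN.
Design strength φR_n = 0.75 × 609.6 = 457 kN.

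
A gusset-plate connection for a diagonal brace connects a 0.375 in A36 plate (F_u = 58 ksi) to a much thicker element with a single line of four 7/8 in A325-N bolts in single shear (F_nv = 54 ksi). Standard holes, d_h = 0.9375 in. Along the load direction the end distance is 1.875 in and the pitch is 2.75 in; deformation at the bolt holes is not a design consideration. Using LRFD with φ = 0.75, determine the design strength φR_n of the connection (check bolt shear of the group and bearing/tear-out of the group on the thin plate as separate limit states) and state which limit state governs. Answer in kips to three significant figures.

97.4 kips (bolt shear governs)

Bolt shear: A_b = π·0.875²/4 = 0.6013 in²; R_n = 54 × 0.6013 × 4 × 1 = 129.9 kips → 0.75 × 129.9 = 97.4 kips.
Bearing (1.5 l_c t F_u ≤ 3.0 d t F_u): upper limit = 3.0·0.875·0.375·58 = 57.09 kips.
  Edge l_c = 1.875 − 0.9375/2 = 1.406 → r_n = 45.88 kips; interior l_c = 2.75 − 0.9375 = 1.812 → r_n = 57.09 kips.
  R_n,bearing = 1·45.88 + 3·57.09 = 217.2 kips → 0.75 × 217.2 = 163 kips.
Bolt shear governs: 97.4 kips.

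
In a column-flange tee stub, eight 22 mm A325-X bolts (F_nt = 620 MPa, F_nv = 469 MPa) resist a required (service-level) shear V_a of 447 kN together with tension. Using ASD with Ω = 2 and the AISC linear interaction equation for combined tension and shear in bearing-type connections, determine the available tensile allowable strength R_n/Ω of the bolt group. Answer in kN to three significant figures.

635 kN

A_b = π·22²/4 = 380.1 mm²; f_rv = 447 × 1000 / (8 × 380.1) = 147 MPa.
F'_nt = 1.3 F_nt − (Ω F_nt / F_nv) f_rv = 1.3·620 − (2·620/469)·147 = 417.4 MPa, capped at F_nt → F'_nt = 417.4 MPa.
R_n = F'_nt · A_b · n = 417.4 × 380.1 × 8 / 1000 = 1269 kN.
Allowable strength R_n/Ω = 1269 / 2 = 635 kN.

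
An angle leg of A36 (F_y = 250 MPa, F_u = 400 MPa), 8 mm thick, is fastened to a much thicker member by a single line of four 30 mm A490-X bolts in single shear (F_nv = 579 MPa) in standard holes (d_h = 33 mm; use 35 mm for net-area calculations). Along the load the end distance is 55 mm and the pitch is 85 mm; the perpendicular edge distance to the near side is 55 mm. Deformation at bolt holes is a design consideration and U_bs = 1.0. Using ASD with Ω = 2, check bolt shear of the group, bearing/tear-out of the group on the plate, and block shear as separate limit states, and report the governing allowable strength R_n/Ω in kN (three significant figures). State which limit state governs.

Bolt shear: A_b = π·30²/4 = 706.9 mm²; R_n = 579 × 706.9 × 4 × 1 / 1000 = 1637 kN → 1637 / 2 = 819 kN.
Bearing: edge l_c = 38.5, r_n = 147.8 kN; interior l_c = 52, r_n = 199.7 kN; R_n = 147.8 + 3·199.7 = 746.9 kN → 373 kN.
Block shear: A_gv = 2480, A_nv = 1500, A_nt = 300 mm²; R_n = min(0.6F_uA_nv, 0.6F_yA_gv) + U_bs·F_u·A_nt = 480 kN → 240 kN.
Block shear governs: 240 kN.

240 kN (block shear governs)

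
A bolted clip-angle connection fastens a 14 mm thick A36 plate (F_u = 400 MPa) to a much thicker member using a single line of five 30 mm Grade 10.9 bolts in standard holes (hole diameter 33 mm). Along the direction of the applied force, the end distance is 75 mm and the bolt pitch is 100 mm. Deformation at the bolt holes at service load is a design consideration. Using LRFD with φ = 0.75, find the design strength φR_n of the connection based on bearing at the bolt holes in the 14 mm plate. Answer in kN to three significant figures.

1500 kN

Per bolt r_n = 1.2 l_c t F_u ≤ 2.4 d t F_u; upper limit = 2.4 × 30 × 14 × 400 / 1000 = 403.2 kN.
Edge bolt: l_c = 75 − 33/2 = 58.5 mm → 1.2 × 58.5 × 14 × 400 / 1000 = 393.1 → r_n = 393.1 kN.
Interior bolts: l_c = 100 − 33 = 67 mm → 1.2 × 67 × 14 × 400 / 1000 = 450.2 → r_n = 403.2 kN.
R_n = 1 × 393.1 + 4 × 403.2 = 2006 kN.
Design strength φR_n = 0.75 × 2006 = 1500 kN.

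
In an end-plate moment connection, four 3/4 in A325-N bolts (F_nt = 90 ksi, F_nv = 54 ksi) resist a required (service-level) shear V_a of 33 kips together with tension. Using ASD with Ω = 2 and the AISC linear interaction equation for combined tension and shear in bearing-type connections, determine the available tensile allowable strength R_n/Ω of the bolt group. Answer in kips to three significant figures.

48.4 kips

A_b = π·0.75²/4 = 0.4418 in²; f_rv = 33 / (4 × 0.4418) = 18.67 ksi.
F'_nt = 1.3 F_nt − (Ω F_nt / F_nv) f_rv = 1.3·90 − (2·90/54)·18.67 = 54.75 ksi, capped at F_nt → F'_nt = 54.75 ksi.
R_n = F'_nt · A_b · n = 54.75 × 0.4418 × 4 = 96.76 kips.
Allowable strength R_n/Ω = 96.76 / 2 = 48.4 kips.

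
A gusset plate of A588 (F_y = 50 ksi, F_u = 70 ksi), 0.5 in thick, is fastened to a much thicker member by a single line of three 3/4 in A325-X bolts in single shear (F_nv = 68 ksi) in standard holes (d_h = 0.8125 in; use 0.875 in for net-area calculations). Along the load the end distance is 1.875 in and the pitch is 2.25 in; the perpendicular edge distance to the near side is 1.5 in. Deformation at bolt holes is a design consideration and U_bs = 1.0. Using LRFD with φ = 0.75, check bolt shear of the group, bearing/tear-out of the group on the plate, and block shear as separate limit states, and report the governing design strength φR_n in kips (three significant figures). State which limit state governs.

Bolt shear: A_b = π·0.75²/4 = 0.4418 in²; R_n = 68 × 0.4418 × 3 × 1 = 90.12 kips → 0.75 × 90.12 = 67.6 kips.
Bearing: edge l_c = 1.469, r_n = 61.69 kips; interior l_c = 1.438, r_n = 60.37 kips; R_n = 61.69 + 2·60.37 = 182.4 kips → 137 kips.
Block shear: A_gv = 3.188, A_nv = 2.094, A_nt = 0.5312 in²; R_n = min(0.6F_uA_nv, 0.6F_yA_gv) + U_bs·F_u·A_nt = 125.1 kips → 93.8 kips.
Bolt shear governs: 67.6 kips.

67.6 kips (bolt shear governs)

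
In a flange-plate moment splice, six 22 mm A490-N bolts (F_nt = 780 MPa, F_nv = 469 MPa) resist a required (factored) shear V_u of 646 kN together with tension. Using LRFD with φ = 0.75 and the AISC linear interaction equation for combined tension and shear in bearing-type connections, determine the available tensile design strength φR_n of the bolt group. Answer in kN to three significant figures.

660 kN

A_b = π·22²/4 = 380.1 mm²; f_rv = 646 × 1000 / (6 × 380.1) = 283.2 MPa.
F'_nt = 1.3 F_nt − (F_nt / φF_nv) f_rv = 1.3·780 − (780/(0.75·469))·283.2 = 385.9 MPa, capped at F_nt → F'_nt = 385.9 MPa.
R_n = F'_nt · A_b · n = 385.9 × 380.1 × 6 / 1000 = 880.2 kN.
Design strength φR_n = 0.75 × 880.2 = 660 kN.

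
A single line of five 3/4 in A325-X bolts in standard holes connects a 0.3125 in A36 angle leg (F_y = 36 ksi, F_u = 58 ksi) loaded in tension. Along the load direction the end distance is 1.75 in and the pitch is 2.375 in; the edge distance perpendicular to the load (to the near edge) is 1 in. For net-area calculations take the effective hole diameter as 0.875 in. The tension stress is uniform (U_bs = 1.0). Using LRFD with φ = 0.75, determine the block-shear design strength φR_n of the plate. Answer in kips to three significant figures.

64.6 kips

Shear plane L_v = 1.75 + 4·2.375 = 11.25 in; A_gv = 11.25 × 0.3125 = 3.516 in².
A_nv = (11.25 − 4.5·0.875) × 0.3125 = 2.285 in².
A_nt = (1 − 0.5·0.875) × 0.3125 = 0.1758 in².
0.6 F_u A_nv = 79.52 kips; 0.6 F_y A_gv = 75.94 kips → shear yielding governs the shear term.
R_n = 75.94 + 1.0 × 58 × 0.1758 = 86.13 kips.
Design strength φR_n = 0.75 × 86.13 = 64.6 kips.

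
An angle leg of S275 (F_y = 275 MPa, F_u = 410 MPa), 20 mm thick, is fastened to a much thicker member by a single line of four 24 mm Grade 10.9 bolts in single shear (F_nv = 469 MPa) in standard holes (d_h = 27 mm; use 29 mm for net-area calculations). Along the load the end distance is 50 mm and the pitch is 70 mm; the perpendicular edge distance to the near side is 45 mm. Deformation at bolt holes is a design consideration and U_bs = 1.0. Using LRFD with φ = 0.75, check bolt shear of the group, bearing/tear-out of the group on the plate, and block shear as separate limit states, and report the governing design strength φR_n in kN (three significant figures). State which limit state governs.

637 kN (bolt shear governs)

Bolt shear: A_b = π·24²/4 = 452.4 mm²; R_n = 469 × 452.4 × 4 × 1 / 1000 = 848.7 kN → 0.75 × 848.7 = 637 kN.
Bearing: edge l_c = 36.5, r_n = 359.2 kN; interior l_c = 43, r_n = 423.1 kN; R_n = 359.2 + 3·423.1 = 1629 kN → 1220 kN.
Block shear: A_gv = 5200, A_nv = 3170, A_nt = 610 mm²; R_n = min(0.6F_uA_nv, 0.6F_yA_gv) + U_bs·F_u·A_nt = 1030 kN → 772 kN.
Bolt shear governs: 637 kN.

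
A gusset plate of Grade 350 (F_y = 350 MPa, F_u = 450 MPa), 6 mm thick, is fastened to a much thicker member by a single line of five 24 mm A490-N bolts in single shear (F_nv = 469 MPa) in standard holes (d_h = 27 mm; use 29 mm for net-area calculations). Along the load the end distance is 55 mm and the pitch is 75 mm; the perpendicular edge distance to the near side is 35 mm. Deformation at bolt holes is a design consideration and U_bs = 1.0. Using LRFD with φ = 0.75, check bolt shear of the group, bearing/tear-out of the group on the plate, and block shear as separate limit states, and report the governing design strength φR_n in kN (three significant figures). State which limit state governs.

Bolt shear: A_b = π·24²/4 = 452.4 mm²; R_n = 469 × 452.4 × 5 × 1 / 1000 = 1061 kN → 0.75 × 1061 = 796 kN.
Bearing: edge l_c = 41.5, r_n = 134.5 kN; interior l_c = 48, r_n = 155.5 kN; R_n = 134.5 + 4·155.5 = 756.5 kN → 567 kN.
Block shear: A_gv = 2130, A_nv = 1347, A_nt = 123 mm²; R_n = min(0.6F_uA_nv, 0.6F_yA_gv) + U_bs·F_u·A_nt = 419 kN → 314 kN.
Block shear governs: 314 kN.

314 kN (block shear governs)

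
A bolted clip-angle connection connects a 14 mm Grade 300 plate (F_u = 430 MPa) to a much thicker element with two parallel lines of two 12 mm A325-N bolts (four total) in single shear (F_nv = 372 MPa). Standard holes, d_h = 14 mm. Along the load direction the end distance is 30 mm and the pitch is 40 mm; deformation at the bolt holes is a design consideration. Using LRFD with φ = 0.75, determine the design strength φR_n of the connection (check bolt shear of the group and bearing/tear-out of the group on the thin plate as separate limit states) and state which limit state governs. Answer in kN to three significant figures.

Bolt shear: A_b = π·12²/4 = 113.1 mm²; R_n = 372 × 113.1 × 4 × 1 / 1000 = 168.3 kN → 0.75 × 168.3 = 126 kN.
Bearing (1.2 l_c t F_u ≤ 2.4 d t F_u): upper limit = 2.4·12·14·430 / 1000 = 173.4 kN.
  Edge l_c = 30 − 14/2 = 23 → r_n = 166.2 kN; interior l_c = 40 − 14 = 26 → r_n = 173.4 kN.
  R_n,bearing = 2·166.2 + 2·173.4 = 679.1 kN → 0.75 × 679.1 = 509 kN.
Bolt shear governs: 126 kN.

126 kN (bolt shear governs)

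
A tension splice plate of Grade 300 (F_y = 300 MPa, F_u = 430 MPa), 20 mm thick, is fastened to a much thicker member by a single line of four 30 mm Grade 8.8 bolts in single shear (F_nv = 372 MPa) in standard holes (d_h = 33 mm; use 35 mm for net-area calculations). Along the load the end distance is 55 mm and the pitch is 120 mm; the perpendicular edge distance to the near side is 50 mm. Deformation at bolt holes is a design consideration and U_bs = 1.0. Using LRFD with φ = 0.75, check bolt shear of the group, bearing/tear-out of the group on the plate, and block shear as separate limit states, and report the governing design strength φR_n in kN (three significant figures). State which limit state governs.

789 kN (bolt shear governs)

Bolt shear: A_b = π·30²/4 = 706.9 mm²; R_n = 372 × 706.9 × 4 × 1 / 1000 = 1052 kN → 0.75 × 1052 = 789 kN.
Bearing: edge l_c = 38.5, r_n = 397.3 kN; interior l_c = 87, r_n = 619.2 kN; R_n = 397.3 + 3·619.2 = 2255 kN → 1690 kN.
Block shear: A_gv = 8300, A_nv = 5850, A_nt = 650 mm²; R_n = min(0.6F_uA_nv, 0.6F_yA_gv) + U_bs·F_u·A_nt = 1774 kN → 1330 kN.
Bolt shear governs: 789 kN.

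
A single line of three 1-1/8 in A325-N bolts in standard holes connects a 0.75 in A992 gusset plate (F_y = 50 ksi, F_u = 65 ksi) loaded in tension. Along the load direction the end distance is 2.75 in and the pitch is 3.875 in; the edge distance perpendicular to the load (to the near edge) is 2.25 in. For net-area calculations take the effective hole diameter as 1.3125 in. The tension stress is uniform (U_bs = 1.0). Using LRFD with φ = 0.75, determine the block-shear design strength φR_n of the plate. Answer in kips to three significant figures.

217 kips

Shear plane L_v = 2.75 + 2·3.875 = 10.5 in; A_gv = 10.5 × 0.75 = 7.875 in².
A_nv = (10.5 − 2.5·1.3125) × 0.75 = 5.414 in².
A_nt = (2.25 − 0.5·1.3125) × 0.75 = 1.195 in².
0.6 F_u A_nv = 211.1 kips; 0.6 F_y A_gv = 236.2 kips → shear rupture governs the shear term.
R_n = 211.1 + 1.0 × 65 × 1.195 = 288.8 kips.
Design strength φR_n = 0.75 × 288.8 = 217 kips.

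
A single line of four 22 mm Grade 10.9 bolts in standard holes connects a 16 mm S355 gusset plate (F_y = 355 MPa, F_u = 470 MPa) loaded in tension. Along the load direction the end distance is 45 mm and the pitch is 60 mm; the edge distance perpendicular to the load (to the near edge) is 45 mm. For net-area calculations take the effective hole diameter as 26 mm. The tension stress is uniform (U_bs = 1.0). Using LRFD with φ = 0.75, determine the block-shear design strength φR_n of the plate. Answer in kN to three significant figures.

Shear plane L_v = 45 + 3·60 = 225 mm; A_gv = 225 × 16 = 3600 mm².
A_nv = (225 − 3.5·26) × 16 = 2144 mm².
A_nt = (45 − 0.5·26) × 16 = 512 mm².
0.6 F_u A_nv = 604.6 kN; 0.6 F_y A_gv = 766.8 kN → shear rupture governs the shear term.
R_n = 604.6 + 1.0 × 470 × 512 / 1000 = 845.2 kN.
Design strength φR_n = 0.75 × 845.2 = 634 kN.

634 kN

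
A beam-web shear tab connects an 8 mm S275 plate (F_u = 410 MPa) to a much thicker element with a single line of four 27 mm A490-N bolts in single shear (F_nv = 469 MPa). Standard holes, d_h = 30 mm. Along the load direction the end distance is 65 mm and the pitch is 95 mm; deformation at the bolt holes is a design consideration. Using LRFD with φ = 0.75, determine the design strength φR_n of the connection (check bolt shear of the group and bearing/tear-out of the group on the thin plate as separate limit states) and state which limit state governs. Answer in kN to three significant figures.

Bolt shear: A_b = π·27²/4 = 572.6 mm²; R_n = 469 × 572.6 × 4 × 1 / 1000 = 1074 kN → 0.75 × 1074 = 806 kN.
Bearing (1.2 l_c t F_u ≤ 2.4 d t F_u): upper limit = 2.4·27·8·410 / 1000 = 212.5 kN.
  Edge l_c = 65 − 30/2 = 50 → r_n = 196.8 kN; interior l_c = 95 − 30 = 65 → r_n = 212.5 kN.
  R_n,bearing = 1·196.8 + 3·212.5 = 834.4 kN → 0.75 × 834.4 = 626 kN.
Bearing governs: 626 kN.

626 kN (bearing governs)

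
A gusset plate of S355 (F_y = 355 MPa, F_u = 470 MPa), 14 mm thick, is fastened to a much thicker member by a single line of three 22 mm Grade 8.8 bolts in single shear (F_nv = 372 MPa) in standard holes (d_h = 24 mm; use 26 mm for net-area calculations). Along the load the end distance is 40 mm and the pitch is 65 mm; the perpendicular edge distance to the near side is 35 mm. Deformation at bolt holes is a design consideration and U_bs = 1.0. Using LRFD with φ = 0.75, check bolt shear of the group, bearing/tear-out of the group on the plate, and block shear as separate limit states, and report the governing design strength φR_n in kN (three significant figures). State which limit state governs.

Bolt shear: A_b = π·22²/4 = 380.1 mm²; R_n = 372 × 380.1 × 3 × 1 / 1000 = 424.2 kN → 0.75 × 424.2 = 318 kN.
Bearing: edge l_c = 28, r_n = 221.1 kN; interior l_c = 41, r_n = 323.7 kN; R_n = 221.1 + 2·323.7 = 868.6 kN → 651 kN.
Block shear: A_gv = 2380, A_nv = 1470, A_nt = 308 mm²; R_n = min(0.6F_uA_nv, 0.6F_yA_gv) + U_bs·F_u·A_nt = 559.3 kN → 419 kN.
Bolt shear governs: 318 kN.

318 kN (bolt shear governs)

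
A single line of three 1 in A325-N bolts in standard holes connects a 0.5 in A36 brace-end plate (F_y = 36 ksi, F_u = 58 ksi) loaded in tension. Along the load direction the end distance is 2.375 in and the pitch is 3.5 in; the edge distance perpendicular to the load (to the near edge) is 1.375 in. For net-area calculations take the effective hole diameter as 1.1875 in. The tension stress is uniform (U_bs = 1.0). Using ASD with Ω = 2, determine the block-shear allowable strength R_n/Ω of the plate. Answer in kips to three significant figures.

62 kips

Shear plane L_v = 2.375 + 2·3.5 = 9.375 in; A_gv = 9.375 × 0.5 = 4.688 in².
A_nv = (9.375 − 2.5·1.1875) × 0.5 = 3.203 in².
A_nt = (1.375 − 0.5·1.1875) × 0.5 = 0.3906 in².
0.6 F_u A_nv = 111.5 kips; 0.6 F_y A_gv = 101.2 kips → shear yielding governs the shear term.
R_n = 101.2 + 1.0 × 58 × 0.3906 = 123.9 kips.
Allowable strength R_n/Ω = 123.9 / 2 = 62 kips.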